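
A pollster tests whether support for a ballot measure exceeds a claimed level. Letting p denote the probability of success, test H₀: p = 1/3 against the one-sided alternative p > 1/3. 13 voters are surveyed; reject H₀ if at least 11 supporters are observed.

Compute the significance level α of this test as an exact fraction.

113/531441

The Type I error probability is α = P(Y ≥ 11) computed under H₀, where Y ~ Binomial(13, 1/3).
Adding the binomial terms for j = 11 through 13 with p = 1/3 yields 113/531441.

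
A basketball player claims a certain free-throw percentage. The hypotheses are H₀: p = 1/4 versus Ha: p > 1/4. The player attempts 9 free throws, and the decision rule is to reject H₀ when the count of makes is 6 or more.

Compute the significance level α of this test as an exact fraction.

655/65536

The Type I error probability is α = P(S ≥ 6) computed under H₀, where S ~ Binomial(9, 1/4).
Adding the binomial terms for j = 6 through 9 with p = 1/4 yields 655/65536.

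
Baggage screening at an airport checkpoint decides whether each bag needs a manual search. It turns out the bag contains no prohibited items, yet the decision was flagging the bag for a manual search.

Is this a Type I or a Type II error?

The null hypothesis here is that the bag contains no prohibited items.
'Flagging the bag for a manual search' corresponds to rejecting H₀.
H₀ was rejected but H₀ is true — a Type I error (false positive).

Type I error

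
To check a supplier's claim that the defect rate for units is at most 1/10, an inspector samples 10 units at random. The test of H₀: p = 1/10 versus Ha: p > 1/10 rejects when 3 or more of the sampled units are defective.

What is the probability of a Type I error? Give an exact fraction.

87738533/1250000000

The significance level is the probability, assuming p = 1/10, of seeing 3 or more defectives in 10 draws.
α = 1 − P(K ≤ 2) = 1 − 1162261467/1250000000 = 87738533/1250000000.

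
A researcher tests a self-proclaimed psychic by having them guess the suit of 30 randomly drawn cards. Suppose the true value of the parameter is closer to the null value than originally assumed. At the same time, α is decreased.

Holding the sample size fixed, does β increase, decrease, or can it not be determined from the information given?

A smaller departure from H₀ means the test statistic under Ha is distributed closer to where it would be under H₀; rejection becomes less likely. Tightening α shrinks the rejection region. When Ha holds, fewer sample outcomes clear the stricter threshold, so more fall in the acceptance region. Both changes push β in the same direction.

It increases.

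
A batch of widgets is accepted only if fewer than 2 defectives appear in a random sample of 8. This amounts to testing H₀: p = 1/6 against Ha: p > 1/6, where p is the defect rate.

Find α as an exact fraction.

Under H₀, X ~ Binomial(8, 1/6); the Type I error rate is P(X ≥ 2).
α = 1 − P(X ≤ 1) = 1 − 1015625/1679616 = 663991/1679616.

663991/1679616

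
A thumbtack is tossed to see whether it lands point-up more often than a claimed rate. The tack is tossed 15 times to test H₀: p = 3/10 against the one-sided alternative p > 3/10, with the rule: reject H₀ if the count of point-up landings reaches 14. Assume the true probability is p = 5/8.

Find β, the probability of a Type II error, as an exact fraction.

17439598153791/17592186044416

Under the alternative p = 5/8, X ~ Binomial(15, 5/8); β is the probability the test does not reject, P(X < 14).
Summing C(15,j)·(5/8)^j·(3/8)^{15-j} for j = 0..13 gives 17439598153791/17592186044416.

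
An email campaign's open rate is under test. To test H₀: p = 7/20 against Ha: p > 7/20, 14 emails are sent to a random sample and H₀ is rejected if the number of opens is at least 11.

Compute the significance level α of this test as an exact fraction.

906230596911073/819200000000000000

The Type I error probability is α = P(X ≥ 11) computed under H₀, where X ~ Binomial(14, 7/20).
Summing C(14,j)(7/20)^j(13/20)^{14−j} for j = 11,…,14 gives 906230596911073/819200000000000000.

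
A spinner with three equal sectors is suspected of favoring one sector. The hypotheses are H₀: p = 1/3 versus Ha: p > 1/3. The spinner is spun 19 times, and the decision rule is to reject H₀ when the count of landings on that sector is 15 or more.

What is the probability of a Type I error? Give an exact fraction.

The Type I error probability is α = P(S ≥ 15) computed under H₀, where S ~ Binomial(19, 1/3).
P(S ≥ 15) = Σ_{j=15}^{19} C(19,j)·(1/3)^j·(2/3)^{19-j} = 23497/387420489.

23497/387420489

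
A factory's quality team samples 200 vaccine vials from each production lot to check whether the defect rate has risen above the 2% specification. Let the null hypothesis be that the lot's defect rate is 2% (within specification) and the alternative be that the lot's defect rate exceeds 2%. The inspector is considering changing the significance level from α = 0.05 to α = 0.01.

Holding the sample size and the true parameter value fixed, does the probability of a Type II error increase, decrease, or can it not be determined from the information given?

It increases.

Lowering α raises the bar for rejection; under Ha, the test now fails to reject on outcomes it previously would have rejected.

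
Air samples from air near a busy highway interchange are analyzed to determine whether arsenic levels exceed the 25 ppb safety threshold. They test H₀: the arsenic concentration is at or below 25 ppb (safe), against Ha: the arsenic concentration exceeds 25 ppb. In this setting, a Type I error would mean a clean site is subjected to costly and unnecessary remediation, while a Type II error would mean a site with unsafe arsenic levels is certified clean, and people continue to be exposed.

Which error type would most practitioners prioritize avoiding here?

Type II error

The Type II consequence (a site with unsafe arsenic levels is certified clean, and people continue to be exposed) is more severe than the Type I consequence (a clean site is subjected to costly and unnecessary remediation).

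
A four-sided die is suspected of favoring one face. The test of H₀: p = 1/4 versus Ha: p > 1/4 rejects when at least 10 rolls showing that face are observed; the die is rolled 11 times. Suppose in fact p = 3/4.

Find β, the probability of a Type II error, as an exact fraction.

β = P(fail to reject H₀ | Ha true) = P(Y ≤ 9 | p = 3/4), Y ~ Binomial(11, 3/4).
Equivalently, β = 1 − P(Y ≥ 10) = 1683809/2097152.

1683809/2097152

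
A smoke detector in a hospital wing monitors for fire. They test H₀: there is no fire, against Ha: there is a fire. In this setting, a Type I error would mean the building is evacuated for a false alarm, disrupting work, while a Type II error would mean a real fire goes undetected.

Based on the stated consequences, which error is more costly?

The Type II consequence (a real fire goes undetected) is more severe than the Type I consequence (the building is evacuated for a false alarm, disrupting work).

Type II error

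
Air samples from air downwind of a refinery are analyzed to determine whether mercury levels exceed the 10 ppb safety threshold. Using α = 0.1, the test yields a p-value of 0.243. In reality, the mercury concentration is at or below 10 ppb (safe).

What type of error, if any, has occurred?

Neither — the decision is correct.

The conventional null hypothesis is that the mercury concentration is at or below 10 ppb (safe).
Since p = 0.243 ≥ α = 0.1, H₀ is not rejected.
H₀ is true (actually the mercury concentration is at or below 10 ppb (safe)).
The decision matches the true state — no error.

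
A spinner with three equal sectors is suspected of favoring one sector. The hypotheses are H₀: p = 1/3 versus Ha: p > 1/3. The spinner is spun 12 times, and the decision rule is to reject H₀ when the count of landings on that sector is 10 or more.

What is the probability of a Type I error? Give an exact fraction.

Under H₀, Y ~ Binomial(12, 1/3), and α = P(Y ≥ 10).
Summing C(12,j)(1/3)^j(2/3)^{12−j} for j = 10,…,12 gives 289/531441.

289/531441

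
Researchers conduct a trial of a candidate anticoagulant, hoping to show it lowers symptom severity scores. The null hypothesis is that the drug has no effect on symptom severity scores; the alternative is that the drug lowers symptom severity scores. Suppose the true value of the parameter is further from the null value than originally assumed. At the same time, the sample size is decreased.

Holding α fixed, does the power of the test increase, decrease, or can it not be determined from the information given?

Cannot be determined from the information given.

The first change alone would make β decrease; the second alone would make β increase. Which effect dominates depends on the magnitudes, which are not given.
Since power = 1 − β, the effect on power is likewise indeterminate.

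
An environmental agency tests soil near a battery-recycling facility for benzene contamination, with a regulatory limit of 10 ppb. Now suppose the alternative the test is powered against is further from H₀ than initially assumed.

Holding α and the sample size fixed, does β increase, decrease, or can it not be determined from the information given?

A bigger departure from H₀ is easier for the test to detect, so it fails to reject less often.

It decreases.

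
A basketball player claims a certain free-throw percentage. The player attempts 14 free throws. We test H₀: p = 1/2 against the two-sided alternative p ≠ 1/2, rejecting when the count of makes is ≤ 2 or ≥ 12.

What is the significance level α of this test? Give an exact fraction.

53/4096

The significance level is the null-hypothesis probability of the rejection region {≤2} ∪ {≥12}.
The two tails are symmetric, so α = 2·(1 + 14 + 91)/2^14 = 212/16384 = 53/4096.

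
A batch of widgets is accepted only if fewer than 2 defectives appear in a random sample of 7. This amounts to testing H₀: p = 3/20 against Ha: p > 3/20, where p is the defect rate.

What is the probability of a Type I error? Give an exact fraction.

181386189/640000000

Under H₀, X ~ Binomial(7, 3/20); the Type I error rate is P(X ≥ 2).
α = 1 − P(X ≤ 1) = 1 − 458613811/640000000 = 181386189/640000000.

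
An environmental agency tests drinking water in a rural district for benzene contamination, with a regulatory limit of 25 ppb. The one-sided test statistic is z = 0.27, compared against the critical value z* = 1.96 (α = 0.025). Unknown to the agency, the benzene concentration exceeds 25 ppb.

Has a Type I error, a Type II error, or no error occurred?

The conventional null hypothesis is that the benzene concentration is at or below 25 ppb (safe).
Since z = 0.27 ≤ z* = 1.96, H₀ is not rejected.
H₀ is false (actually the benzene concentration exceeds 25 ppb).
Failing to reject a false H₀ is a Type II error.

Type II error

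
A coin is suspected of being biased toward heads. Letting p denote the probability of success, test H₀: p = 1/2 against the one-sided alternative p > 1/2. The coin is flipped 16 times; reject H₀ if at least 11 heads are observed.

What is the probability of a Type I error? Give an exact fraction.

6885/65536

α = P(reject H₀ | H₀ true) = P(K ≥ 11 | p = 1/2), with K ~ Binomial(16, 1/2).
Summing the upper tail: (4368 + 1820 + 560 + 120 + 16 + 1) / 2^16 = 6885/65536.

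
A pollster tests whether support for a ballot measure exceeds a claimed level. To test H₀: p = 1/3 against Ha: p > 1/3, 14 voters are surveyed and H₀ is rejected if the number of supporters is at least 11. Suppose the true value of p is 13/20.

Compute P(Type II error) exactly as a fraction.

A Type II error is failing to reject when Ha holds: with p = 13/20, β = P(K ≤ 10).
Equivalently, β = 1 − P(K ≥ 11) = 638569946045404807/819200000000000000.

638569946045404807/819200000000000000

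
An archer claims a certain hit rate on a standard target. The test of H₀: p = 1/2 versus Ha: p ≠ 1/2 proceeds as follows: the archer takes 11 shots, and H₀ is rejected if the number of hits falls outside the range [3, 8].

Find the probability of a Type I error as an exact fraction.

The significance level is the null-hypothesis probability of the rejection region {≤2} ∪ {≥9}.
Each tail has probability (1 + 11 + 55)/2048; doubling gives α = 134/2048 = 67/1024.

67/1024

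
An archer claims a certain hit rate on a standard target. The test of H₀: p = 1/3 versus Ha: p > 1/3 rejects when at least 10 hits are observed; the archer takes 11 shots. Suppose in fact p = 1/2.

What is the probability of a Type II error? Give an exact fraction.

509/512

β = P(fail to reject H₀ | Ha true) = P(Y ≤ 9 | p = 1/2), Y ~ Binomial(11, 1/2).
Adding the binomial probabilities P(Y=0)+…+P(Y=9) at p = 1/2 gives 509/512.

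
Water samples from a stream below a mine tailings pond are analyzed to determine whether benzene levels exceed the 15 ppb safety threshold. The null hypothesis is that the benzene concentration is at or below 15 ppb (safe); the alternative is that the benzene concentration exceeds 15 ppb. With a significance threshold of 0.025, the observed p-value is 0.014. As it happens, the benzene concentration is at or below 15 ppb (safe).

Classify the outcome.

Type I error

Since p = 0.014 < α = 0.025, H₀ is rejected.
H₀ is true (actually the benzene concentration is at or below 15 ppb (safe)).
Rejecting a true H₀ is a Type I error.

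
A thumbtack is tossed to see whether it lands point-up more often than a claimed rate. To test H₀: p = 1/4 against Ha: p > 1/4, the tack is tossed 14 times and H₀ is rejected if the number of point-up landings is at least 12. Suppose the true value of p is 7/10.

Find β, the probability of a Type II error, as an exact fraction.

A Type II error is failing to reject when Ha holds: with p = 7/10, β = P(S ≤ 11).
Equivalently, β = 1 − P(S ≥ 12) = 41958212136219/50000000000000.

41958212136219/50000000000000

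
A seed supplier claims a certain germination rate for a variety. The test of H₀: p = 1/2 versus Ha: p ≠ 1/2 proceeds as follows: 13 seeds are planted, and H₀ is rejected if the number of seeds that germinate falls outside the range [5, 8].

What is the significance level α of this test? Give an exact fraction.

α = P(Y ≤ 4 or Y ≥ 9 | p = 1/2), Y ~ Binomial(13, 1/2).
By symmetry, α = 2·P(Y ≤ 4) = 2·(1 + 13 + 78 + 286 + 715)/8192 = 2186/8192 = 1093/4096.

1093/4096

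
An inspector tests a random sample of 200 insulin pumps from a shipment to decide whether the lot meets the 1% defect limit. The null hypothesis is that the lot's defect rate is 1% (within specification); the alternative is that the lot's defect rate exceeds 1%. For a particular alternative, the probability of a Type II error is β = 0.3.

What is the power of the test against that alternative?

0.7

Power = 1 − β = 1 − 0.3 = 0.7.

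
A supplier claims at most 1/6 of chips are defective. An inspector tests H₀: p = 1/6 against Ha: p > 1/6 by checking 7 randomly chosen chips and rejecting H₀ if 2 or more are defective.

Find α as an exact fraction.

Under H₀, K ~ Binomial(7, 1/6); the Type I error rate is P(K ≥ 2).
Computing the lower-tail complement: 1 − 15625/23328 = 7703/23328.

7703/23328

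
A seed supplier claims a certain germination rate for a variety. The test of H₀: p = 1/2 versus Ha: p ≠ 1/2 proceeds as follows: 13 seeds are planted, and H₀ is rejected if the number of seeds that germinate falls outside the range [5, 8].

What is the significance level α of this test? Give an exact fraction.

1093/4096

α = P(Y ≤ 4 or Y ≥ 9 | p = 1/2), Y ~ Binomial(13, 1/2).
By symmetry, α = 2·P(Y ≤ 4) = 2·(1 + 13 + 78 + 286 + 715)/8192 = 2186/8192 = 1093/4096.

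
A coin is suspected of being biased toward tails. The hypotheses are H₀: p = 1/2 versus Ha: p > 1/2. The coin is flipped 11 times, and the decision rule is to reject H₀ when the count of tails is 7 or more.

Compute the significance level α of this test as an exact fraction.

281/1024

The Type I error probability is α = P(X ≥ 7) computed under H₀, where X ~ Binomial(11, 1/2).
Summing the upper tail: (330 + 165 + 55 + 11 + 1) / 2^11 = 562/2048 = 281/1024.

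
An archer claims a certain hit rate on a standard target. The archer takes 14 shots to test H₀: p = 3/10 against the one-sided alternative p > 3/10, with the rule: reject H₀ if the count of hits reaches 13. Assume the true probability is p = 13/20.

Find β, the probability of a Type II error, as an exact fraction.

Under the alternative p = 13/20, S ~ Binomial(14, 13/20); β is the probability the test does not reject, P(S < 13).
Summing C(14,j)·(13/20)^j·(7/20)^{14-j} for j = 0..12 gives 1604780863168259917/1638400000000000000.

1604780863168259917/1638400000000000000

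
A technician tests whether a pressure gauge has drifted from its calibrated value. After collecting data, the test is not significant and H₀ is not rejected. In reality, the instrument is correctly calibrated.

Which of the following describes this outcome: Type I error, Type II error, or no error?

The conventional null hypothesis here is that the instrument is correctly calibrated.
The test retained a true H₀ — the decision matches the true state.

Neither — the decision is correct.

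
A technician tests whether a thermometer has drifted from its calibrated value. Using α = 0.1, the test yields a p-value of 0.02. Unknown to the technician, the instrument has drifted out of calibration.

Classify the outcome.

Neither — the decision is correct.

The conventional null hypothesis is that the instrument is correctly calibrated.
Since p = 0.02 < α = 0.1, H₀ is rejected.
H₀ is false (actually the instrument has drifted out of calibration).
The decision matches the true state — no error.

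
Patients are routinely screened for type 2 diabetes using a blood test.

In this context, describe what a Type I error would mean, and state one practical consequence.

With the conventional null hypothesis that the patient does not have type 2 diabetes:
A Type I error is rejecting H₀ when H₀ is true.
Here that means flagging the patient as positive and ordering follow-up testing when actually the patient does not have type 2 diabetes.

A Type I error would mean concluding that the patient has type 2 diabetes when in fact the patient does not have type 2 diabetes. Consequence: a healthy patient undergoes unnecessary, possibly invasive follow-up procedures.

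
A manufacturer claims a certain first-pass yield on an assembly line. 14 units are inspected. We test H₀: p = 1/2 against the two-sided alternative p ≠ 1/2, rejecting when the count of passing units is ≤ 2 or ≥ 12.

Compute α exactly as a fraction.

α = P(X ≤ 2 or X ≥ 12 | p = 1/2), X ~ Binomial(14, 1/2).
The two tails are symmetric, so α = 2·(1 + 14 + 91)/2^14 = 212/16384 = 53/4096.

53/4096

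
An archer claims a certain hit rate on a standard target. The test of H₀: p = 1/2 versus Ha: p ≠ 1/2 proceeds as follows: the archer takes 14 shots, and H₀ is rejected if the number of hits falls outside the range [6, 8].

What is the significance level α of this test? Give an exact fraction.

3473/8192

The significance level is the null-hypothesis probability of the rejection region {≤5} ∪ {≥9}.
The two tails are symmetric, so α = 2·(1 + 14 + 91 + 364 + 1001 + 2002)/2^14 = 6946/16384 = 3473/8192.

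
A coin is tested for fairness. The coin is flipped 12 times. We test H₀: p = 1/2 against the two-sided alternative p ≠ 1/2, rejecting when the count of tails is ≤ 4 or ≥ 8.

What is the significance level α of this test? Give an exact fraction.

Under H₀, K ~ Binomial(12, 1/2); α is the probability of landing in either tail, P(K ≤ 4) + P(K ≥ 8).
Each tail has probability (1 + 12 + 66 + 220 + 495)/4096; doubling gives α = 1588/4096 = 397/1024.

397/1024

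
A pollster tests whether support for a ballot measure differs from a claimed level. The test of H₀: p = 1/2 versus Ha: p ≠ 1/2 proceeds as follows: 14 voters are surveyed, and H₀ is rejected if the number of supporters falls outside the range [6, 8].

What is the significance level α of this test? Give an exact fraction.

α = P(K ≤ 5 or K ≥ 9 | p = 1/2), K ~ Binomial(14, 1/2).
The two tails are symmetric, so α = 2·(1 + 14 + 91 + 364 + 1001 + 2002)/2^14 = 6946/16384 = 3473/8192.

3473/8192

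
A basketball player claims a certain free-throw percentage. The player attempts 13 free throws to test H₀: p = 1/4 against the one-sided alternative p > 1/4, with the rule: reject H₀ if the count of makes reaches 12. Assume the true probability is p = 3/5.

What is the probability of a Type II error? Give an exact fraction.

Under the alternative p = 3/5, S ~ Binomial(13, 3/5); β is the probability the test does not reject, P(S < 12).
Equivalently, β = 1 − P(S ≥ 12) = 1205291336/1220703125.

1205291336/1220703125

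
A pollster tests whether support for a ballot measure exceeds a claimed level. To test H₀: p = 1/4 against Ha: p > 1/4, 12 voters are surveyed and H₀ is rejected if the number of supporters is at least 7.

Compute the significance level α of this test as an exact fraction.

α = P(reject H₀ | H₀ true) = P(S ≥ 7 | p = 1/4), with S ~ Binomial(12, 1/4).
Summing C(12,j)(1/4)^j(3/4)^{12−j} for j = 7,…,12 gives 119561/8388608.

119561/8388608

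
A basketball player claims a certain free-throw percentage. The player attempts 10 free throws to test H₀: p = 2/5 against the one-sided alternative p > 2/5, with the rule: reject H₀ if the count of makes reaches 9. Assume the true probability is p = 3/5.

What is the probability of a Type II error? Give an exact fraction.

9312916/9765625

β = P(fail to reject H₀ | Ha true) = P(S ≤ 8 | p = 3/5), S ~ Binomial(10, 3/5).
Equivalently, β = 1 − P(S ≥ 9) = 9312916/9765625.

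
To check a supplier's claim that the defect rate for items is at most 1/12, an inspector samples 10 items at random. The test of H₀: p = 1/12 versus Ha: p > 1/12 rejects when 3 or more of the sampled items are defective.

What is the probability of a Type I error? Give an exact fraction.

229526089/5159780352

The significance level is the probability, assuming p = 1/12, of seeing 3 or more defectives in 10 draws.
Via the complement, α = 1 − Σ_{j=0}^{2} C(10,j)(1/12)^j(11/12)^{10-j} = 229526089/5159780352.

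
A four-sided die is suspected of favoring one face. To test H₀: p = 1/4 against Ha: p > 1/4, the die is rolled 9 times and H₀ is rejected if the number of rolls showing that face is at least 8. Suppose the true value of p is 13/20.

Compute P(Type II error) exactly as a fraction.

A Type II error is failing to reject when Ha holds: with p = 13/20, β = P(Y ≤ 7).
Adding the binomial probabilities P(Y=0)+…+P(Y=7) at p = 13/20 gives 112501116301/128000000000.

112501116301/128000000000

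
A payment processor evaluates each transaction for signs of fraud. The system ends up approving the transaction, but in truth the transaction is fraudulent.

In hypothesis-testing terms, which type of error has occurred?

Type II error

The null hypothesis here is that the transaction is legitimate.
'Approving the transaction' corresponds to failing to reject H₀.
H₀ was not rejected but H₀ is false — a Type II error (false negative).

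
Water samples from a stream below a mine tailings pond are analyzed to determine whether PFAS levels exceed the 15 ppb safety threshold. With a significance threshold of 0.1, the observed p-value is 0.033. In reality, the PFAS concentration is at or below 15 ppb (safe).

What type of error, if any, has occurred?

Type I error

The conventional null hypothesis is that the PFAS concentration is at or below 15 ppb (safe).
Since p = 0.033 < α = 0.1, H₀ is rejected.
H₀ is true (actually the PFAS concentration is at or below 15 ppb (safe)).
Rejecting a true H₀ is a Type I error.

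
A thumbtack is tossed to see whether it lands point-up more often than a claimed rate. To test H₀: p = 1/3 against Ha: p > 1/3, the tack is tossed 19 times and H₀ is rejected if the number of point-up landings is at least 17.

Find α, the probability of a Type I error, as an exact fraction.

The Type I error probability is α = P(X ≥ 17) computed under H₀, where X ~ Binomial(19, 1/3).
P(X ≥ 17) = Σ_{j=17}^{19} C(19,j)·(1/3)^j·(2/3)^{19-j} = 241/387420489.

241/387420489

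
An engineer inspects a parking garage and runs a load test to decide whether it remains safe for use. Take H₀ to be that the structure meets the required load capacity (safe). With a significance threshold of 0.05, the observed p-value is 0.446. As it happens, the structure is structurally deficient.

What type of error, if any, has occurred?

Since p = 0.446 ≥ α = 0.05, H₀ is not rejected.
H₀ is false (actually the structure is structurally deficient).
Failing to reject a false H₀ is a Type II error.

Type II error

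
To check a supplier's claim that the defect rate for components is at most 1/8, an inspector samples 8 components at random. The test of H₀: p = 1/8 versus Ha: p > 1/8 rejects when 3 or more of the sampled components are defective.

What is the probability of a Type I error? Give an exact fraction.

Under H₀, Y ~ Binomial(8, 1/8); the Type I error rate is P(Y ≥ 3).
Via the complement, α = 1 − Σ_{j=0}^{2} C(8,j)(1/8)^j(7/8)^{8-j} = 1129899/16777216.

1129899/16777216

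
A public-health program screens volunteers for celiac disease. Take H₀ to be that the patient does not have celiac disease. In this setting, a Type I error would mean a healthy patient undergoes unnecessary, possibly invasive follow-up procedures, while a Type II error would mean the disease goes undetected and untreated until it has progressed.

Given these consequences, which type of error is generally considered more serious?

Type II error

The Type II consequence (the disease goes undetected and untreated until it has progressed) is more severe than the Type I consequence (a healthy patient undergoes unnecessary, possibly invasive follow-up procedures).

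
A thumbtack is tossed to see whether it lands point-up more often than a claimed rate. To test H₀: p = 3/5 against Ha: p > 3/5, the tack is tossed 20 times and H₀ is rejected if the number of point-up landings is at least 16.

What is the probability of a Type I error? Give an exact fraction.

The Type I error probability is α = P(K ≥ 16) computed under H₀, where K ~ Binomial(20, 3/5).
Adding the binomial terms for j = 16 through 20 with p = 3/5 yields 4859156913201/95367431640625.

4859156913201/95367431640625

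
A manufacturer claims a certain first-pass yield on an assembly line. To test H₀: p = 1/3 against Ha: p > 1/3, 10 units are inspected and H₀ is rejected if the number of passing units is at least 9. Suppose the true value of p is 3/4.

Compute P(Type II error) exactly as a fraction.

792697/1048576

β = P(fail to reject H₀ | Ha true) = P(K ≤ 8 | p = 3/4), K ~ Binomial(10, 3/4).
Summing C(10,j)·(3/4)^j·(1/4)^{10-j} for j = 0..8 gives 792697/1048576.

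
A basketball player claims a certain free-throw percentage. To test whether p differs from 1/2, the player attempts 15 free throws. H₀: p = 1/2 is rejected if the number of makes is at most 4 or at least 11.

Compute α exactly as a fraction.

1941/16384

The significance level is the null-hypothesis probability of the rejection region {≤4} ∪ {≥11}.
By symmetry, α = 2·P(S ≤ 4) = 2·(1 + 15 + 105 + 455 + 1365)/32768 = 3882/32768 = 1941/16384.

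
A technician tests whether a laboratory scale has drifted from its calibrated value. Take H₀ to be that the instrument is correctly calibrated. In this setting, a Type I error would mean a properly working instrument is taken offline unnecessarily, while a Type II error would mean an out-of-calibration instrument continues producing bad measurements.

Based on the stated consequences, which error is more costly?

The Type II consequence (an out-of-calibration instrument continues producing bad measurements) is more severe than the Type I consequence (a properly working instrument is taken offline unnecessarily).

Type II error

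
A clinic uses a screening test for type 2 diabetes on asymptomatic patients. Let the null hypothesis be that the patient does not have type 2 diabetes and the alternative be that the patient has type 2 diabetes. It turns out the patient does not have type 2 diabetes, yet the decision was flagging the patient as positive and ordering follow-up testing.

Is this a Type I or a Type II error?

Type I error

'Flagging the patient as positive and ordering follow-up testing' corresponds to rejecting H₀.
H₀ was rejected but H₀ is true — a Type I error (false positive).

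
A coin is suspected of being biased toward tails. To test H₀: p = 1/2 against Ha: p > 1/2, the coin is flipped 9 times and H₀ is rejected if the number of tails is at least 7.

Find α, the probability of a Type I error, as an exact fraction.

The Type I error probability is α = P(S ≥ 7) computed under H₀, where S ~ Binomial(9, 1/2).
P(S ≥ 7) = [C(9,7) + C(9,8) + C(9,9)] / 2^9 = (36 + 9 + 1) / 512 = 46/512 = 23/256.

23/256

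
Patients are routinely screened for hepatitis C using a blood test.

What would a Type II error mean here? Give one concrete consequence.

A Type II error would mean concluding that the patient does not have hepatitis C (or at least failing to establish that the patient has hepatitis C) when in fact the patient has hepatitis C. Consequence: a patient with hepatitis C is told they are healthy and receives no treatment.

With the conventional null hypothesis that the patient does not have hepatitis C:
A Type II error is failing to reject H₀ when H₀ is false.
Here that means clearing the patient as negative when actually the patient has hepatitis C.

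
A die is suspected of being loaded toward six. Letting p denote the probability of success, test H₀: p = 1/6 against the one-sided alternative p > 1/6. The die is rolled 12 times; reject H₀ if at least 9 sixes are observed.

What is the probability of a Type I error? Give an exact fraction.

α = P(reject H₀ | H₀ true) = P(Y ≥ 9 | p = 1/6), with Y ~ Binomial(12, 1/6).
Summing C(12,j)(1/6)^j(5/6)^{12−j} for j = 9,…,12 gives 9737/725594112.

9737/725594112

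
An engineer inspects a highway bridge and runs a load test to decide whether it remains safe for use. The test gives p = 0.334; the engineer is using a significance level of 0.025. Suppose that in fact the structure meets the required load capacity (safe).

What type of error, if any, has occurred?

The conventional null hypothesis is that the structure meets the required load capacity (safe).
Since p = 0.334 ≥ α = 0.025, H₀ is not rejected.
H₀ is true (actually the structure meets the required load capacity (safe)).
The decision matches the true state — no error.

No error (correct decision).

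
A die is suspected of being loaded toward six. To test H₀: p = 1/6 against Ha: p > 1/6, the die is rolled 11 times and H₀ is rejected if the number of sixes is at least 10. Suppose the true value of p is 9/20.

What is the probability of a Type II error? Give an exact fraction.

Under the alternative p = 9/20, X ~ Binomial(11, 9/20); β is the probability the test does not reject, P(X < 10).
Equivalently, β = 1 − P(X ≥ 10) = 20434671802787/20480000000000.

20434671802787/20480000000000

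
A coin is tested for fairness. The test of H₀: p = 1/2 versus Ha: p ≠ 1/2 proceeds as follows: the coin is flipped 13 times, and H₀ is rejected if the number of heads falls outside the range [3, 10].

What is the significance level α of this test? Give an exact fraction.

23/1024

α = P(Y ≤ 2 or Y ≥ 11 | p = 1/2), Y ~ Binomial(13, 1/2).
The two tails are symmetric, so α = 2·(1 + 13 + 78)/2^13 = 184/8192 = 23/1024.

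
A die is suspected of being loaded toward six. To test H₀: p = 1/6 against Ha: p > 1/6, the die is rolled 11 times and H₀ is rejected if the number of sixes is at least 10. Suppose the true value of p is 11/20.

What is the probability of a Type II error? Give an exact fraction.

β = P(fail to reject H₀ | Ha true) = P(X ≤ 9 | p = 11/20), X ~ Binomial(11, 11/20).
Summing C(11,j)·(11/20)^j·(9/20)^{11-j} for j = 0..9 gives 20194688329389/20480000000000.

20194688329389/20480000000000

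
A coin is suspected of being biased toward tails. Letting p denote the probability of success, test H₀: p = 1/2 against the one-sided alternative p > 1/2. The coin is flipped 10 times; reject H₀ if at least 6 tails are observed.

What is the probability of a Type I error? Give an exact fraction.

193/512

The Type I error probability is α = P(S ≥ 6) computed under H₀, where S ~ Binomial(10, 1/2).
P(S ≥ 6) = [C(10,6) + C(10,7) + C(10,8) + C(10,9) + C(10,10)] / 2^10 = (210 + 120 + 45 + 10 + 1) / 1024 = 386/1024 = 193/512.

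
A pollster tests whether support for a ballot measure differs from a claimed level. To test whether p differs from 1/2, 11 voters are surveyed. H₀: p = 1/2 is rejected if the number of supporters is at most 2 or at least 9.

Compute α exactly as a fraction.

Under H₀, K ~ Binomial(11, 1/2); α is the probability of landing in either tail, P(K ≤ 2) + P(K ≥ 9).
Each tail has probability (1 + 11 + 55)/2048; doubling gives α = 134/2048 = 67/1024.

67/1024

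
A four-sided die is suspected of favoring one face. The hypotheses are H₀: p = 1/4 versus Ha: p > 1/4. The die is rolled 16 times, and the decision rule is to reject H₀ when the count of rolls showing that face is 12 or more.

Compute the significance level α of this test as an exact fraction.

Under H₀, X ~ Binomial(16, 1/4), and α = P(X ≥ 12).
Summing C(16,j)(1/4)^j(3/4)^{16−j} for j = 12,…,16 gives 163669/4294967296.

163669/4294967296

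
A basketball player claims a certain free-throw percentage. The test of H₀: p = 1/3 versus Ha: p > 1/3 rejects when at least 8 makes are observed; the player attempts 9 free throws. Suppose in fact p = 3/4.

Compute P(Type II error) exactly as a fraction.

A Type II error is failing to reject when Ha holds: with p = 3/4, β = P(S ≤ 7).
Adding the binomial probabilities P(S=0)+…+P(S=7) at p = 3/4 gives 45853/65536.

45853/65536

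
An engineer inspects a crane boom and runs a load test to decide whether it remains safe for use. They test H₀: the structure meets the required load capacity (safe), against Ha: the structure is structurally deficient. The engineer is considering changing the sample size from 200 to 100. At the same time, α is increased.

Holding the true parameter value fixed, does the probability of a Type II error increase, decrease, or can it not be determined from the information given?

Cannot be determined from the information given.

The first change alone would make β increase; the second alone would make β decrease. Which effect dominates depends on the magnitudes, which are not given.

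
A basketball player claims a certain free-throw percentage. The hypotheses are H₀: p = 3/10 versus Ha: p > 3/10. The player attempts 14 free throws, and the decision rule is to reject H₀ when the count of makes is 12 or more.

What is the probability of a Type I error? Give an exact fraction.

The Type I error probability is α = P(X ≥ 12) computed under H₀, where X ~ Binomial(14, 3/10).
P(X ≥ 12) = Σ_{j=12}^{14} C(14,j)·(3/10)^j·(7/10)^{14-j} = 1265361021/50000000000000.

1265361021/50000000000000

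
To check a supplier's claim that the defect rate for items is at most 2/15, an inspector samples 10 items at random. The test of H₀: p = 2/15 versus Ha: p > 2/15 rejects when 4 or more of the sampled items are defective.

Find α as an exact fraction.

6543935072/192216796875

α = P(reject H₀ | H₀ true) = P(K ≥ 4 | p = 2/15), K ~ Binomial(10, 2/15).
Via the complement, α = 1 − Σ_{j=0}^{3} C(10,j)(2/15)^j(13/15)^{10-j} = 6543935072/192216796875.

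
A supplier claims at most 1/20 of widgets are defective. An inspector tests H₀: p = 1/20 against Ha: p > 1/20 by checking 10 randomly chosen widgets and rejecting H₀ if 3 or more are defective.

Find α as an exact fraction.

α = P(reject H₀ | H₀ true) = P(S ≥ 3 | p = 1/20), S ~ Binomial(10, 1/20).
Computing the lower-tail complement: 1 − 2530550893109/2560000000000 = 29449106891/2560000000000.

29449106891/2560000000000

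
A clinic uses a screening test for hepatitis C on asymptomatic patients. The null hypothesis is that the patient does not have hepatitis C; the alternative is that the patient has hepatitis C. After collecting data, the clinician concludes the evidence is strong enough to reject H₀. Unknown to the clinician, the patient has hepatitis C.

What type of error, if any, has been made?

The test rejected a false H₀ — the decision matches the true state.

No error (correct decision).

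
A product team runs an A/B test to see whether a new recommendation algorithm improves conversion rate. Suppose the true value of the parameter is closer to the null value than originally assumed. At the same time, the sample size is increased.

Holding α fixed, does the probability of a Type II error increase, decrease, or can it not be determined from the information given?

The first change alone would make β increase; the second alone would make β decrease. Which effect dominates depends on the magnitudes, which are not given.

Cannot be determined from the information given.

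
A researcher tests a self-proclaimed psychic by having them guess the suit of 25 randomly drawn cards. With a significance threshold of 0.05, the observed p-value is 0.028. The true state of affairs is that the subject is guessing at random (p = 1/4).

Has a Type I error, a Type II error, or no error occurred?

The conventional null hypothesis is that the subject is guessing at random (p = 1/4).
Since p = 0.028 < α = 0.05, H₀ is rejected.
H₀ is true (actually the subject is guessing at random (p = 1/4)).
Rejecting a true H₀ is a Type I error.

Type I error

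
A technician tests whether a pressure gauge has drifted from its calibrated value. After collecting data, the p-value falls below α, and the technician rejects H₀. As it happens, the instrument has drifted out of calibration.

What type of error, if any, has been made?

The conventional null hypothesis here is that the instrument is correctly calibrated.
The test rejected a false H₀ — the decision matches the true state.

Neither — the decision is correct.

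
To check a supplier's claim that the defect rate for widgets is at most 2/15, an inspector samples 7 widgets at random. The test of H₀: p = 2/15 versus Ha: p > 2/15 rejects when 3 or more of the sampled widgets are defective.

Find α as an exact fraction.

Under H₀, K ~ Binomial(7, 2/15); the Type I error rate is P(K ≥ 3).
Via the complement, α = 1 − Σ_{j=0}^{2} C(7,j)(2/15)^j(13/15)^{7-j} = 623128/11390625.

623128/11390625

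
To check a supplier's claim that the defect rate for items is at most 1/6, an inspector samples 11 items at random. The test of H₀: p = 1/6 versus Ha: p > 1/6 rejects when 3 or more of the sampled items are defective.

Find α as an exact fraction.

3671303/13436928

α = P(reject H₀ | H₀ true) = P(S ≥ 3 | p = 1/6), S ~ Binomial(11, 1/6).
Computing the lower-tail complement: 1 − 9765625/13436928 = 3671303/13436928.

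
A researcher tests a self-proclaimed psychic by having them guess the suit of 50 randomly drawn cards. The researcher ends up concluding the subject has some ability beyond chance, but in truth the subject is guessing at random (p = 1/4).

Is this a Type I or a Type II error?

The null hypothesis here is that the subject is guessing at random (p = 1/4).
'Concluding the subject has some ability beyond chance' corresponds to rejecting H₀.
H₀ was rejected but H₀ is true — a Type I error (false positive).

Type I error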